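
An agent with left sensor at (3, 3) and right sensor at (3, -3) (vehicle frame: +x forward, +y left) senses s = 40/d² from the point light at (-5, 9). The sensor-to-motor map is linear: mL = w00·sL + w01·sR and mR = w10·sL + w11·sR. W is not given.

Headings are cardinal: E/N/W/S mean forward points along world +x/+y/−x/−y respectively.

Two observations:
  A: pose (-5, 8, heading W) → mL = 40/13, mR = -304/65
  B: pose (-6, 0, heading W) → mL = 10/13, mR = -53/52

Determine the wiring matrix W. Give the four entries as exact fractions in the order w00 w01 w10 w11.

0 1 -1 -1

obs A: pose=(-5,8,W) → sL=8/5, sR=40/13, mL=40/13, mR=-304/65
obs B: pose=(-6,0,W) → sL=1/4, sR=10/13, mL=10/13, mR=-53/52
sensor matrix S = [[8/5, 40/13], [1/4, 10/13]]; det S = 6/13
solve [mL_A; mL_B] = S·[w00; w01] and [mR_A; mR_B] = S·[w10; w11]:
  w00 = 0, w01 = 1, w10 = -1, w11 = -1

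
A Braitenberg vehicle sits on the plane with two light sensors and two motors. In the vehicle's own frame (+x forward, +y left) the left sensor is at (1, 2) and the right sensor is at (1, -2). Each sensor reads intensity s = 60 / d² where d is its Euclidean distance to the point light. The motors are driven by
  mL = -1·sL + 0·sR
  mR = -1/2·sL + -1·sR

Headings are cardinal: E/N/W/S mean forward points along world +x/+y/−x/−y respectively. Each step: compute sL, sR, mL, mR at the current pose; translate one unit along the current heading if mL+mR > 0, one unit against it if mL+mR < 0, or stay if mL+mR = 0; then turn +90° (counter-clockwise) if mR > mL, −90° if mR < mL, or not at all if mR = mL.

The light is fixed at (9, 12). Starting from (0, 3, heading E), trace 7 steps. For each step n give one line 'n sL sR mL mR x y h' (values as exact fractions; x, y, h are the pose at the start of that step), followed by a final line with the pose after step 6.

0 60/113 12/37 -60/113 -2466/4181 0 3 E
1 15/41 15/61 -15/41 -2145/5002 -1 3 S
2 60/221 60/157 -60/221 -17970/34697 -1 4 W
3 6/17 30/49 -6/17 -657/833 0 4 N
4 60/113 12/37 -60/113 -2466/4181 0 3 E
5 15/41 15/61 -15/41 -2145/5002 -1 3 S
6 60/221 60/157 -60/221 -17970/34697 -1 4 W
final 0 4 N

n=0: pose=(0,3,E); sL=60/113, sR=12/37; mL=-60/113, mR=-2466/4181; mL+mR=-4686/4181 → advance -1; mR−mL=-246/4181 → turn -1·90°
n=1: pose=(-1,3,S); sL=15/41, sR=15/61; mL=-15/41, mR=-2145/5002; mL+mR=-3975/5002 → advance -1; mR−mL=-315/5002 → turn -1·90°
n=2: pose=(-1,4,W); sL=60/221, sR=60/157; mL=-60/221, mR=-17970/34697; mL+mR=-27390/34697 → advance -1; mR−mL=-8550/34697 → turn -1·90°
n=3: pose=(0,4,N); sL=6/17, sR=30/49; mL=-6/17, mR=-657/833; mL+mR=-951/833 → advance -1; mR−mL=-363/833 → turn -1·90°
n=4: pose=(0,3,E); sL=60/113, sR=12/37; mL=-60/113, mR=-2466/4181; mL+mR=-4686/4181 → advance -1; mR−mL=-246/4181 → turn -1·90°
n=5: pose=(-1,3,S); sL=15/41, sR=15/61; mL=-15/41, mR=-2145/5002; mL+mR=-3975/5002 → advance -1; mR−mL=-315/5002 → turn -1·90°
n=6: pose=(-1,4,W); sL=60/221, sR=60/157; mL=-60/221, mR=-17970/34697; mL+mR=-27390/34697 → advance -1; mR−mL=-8550/34697 → turn -1·90°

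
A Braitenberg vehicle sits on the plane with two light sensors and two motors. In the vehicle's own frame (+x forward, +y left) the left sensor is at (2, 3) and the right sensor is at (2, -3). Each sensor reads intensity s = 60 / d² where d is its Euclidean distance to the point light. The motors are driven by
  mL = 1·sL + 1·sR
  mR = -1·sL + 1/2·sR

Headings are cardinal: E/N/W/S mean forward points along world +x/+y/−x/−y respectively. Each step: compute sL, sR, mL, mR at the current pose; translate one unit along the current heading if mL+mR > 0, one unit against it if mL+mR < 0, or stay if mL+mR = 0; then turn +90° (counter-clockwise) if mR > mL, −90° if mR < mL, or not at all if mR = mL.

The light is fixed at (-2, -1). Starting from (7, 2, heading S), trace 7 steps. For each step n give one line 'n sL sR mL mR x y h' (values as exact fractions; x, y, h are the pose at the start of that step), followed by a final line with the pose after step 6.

0 12/29 60/37 2184/1073 426/1073 7 2 S
1 6/5 30/37 372/185 -147/185 7 1 W
2 60/41 60/137 10680/5617 -6990/5617 6 1 N
3 15/34 3/5 177/170 -12/85 6 2 E
4 12/29 60/37 2184/1073 426/1073 7 2 S
5 6/5 30/37 372/185 -147/185 7 1 W
6 60/41 60/137 10680/5617 -6990/5617 6 1 N
final 6 2 E

n=0: pose=(7,2,S); sL=12/29, sR=60/37; mL=2184/1073, mR=426/1073; mL+mR=90/37 → advance +1; mR−mL=-1758/1073 → turn -1·90°
n=1: pose=(7,1,W); sL=6/5, sR=30/37; mL=372/185, mR=-147/185; mL+mR=45/37 → advance +1; mR−mL=-519/185 → turn -1·90°
n=2: pose=(6,1,N); sL=60/41, sR=60/137; mL=10680/5617, mR=-6990/5617; mL+mR=90/137 → advance +1; mR−mL=-17670/5617 → turn -1·90°
n=3: pose=(6,2,E); sL=15/34, sR=3/5; mL=177/170, mR=-12/85; mL+mR=9/10 → advance +1; mR−mL=-201/170 → turn -1·90°
n=4: pose=(7,2,S); sL=12/29, sR=60/37; mL=2184/1073, mR=426/1073; mL+mR=90/37 → advance +1; mR−mL=-1758/1073 → turn -1·90°
n=5: pose=(7,1,W); sL=6/5, sR=30/37; mL=372/185, mR=-147/185; mL+mR=45/37 → advance +1; mR−mL=-519/185 → turn -1·90°
n=6: pose=(6,1,N); sL=60/41, sR=60/137; mL=10680/5617, mR=-6990/5617; mL+mR=90/137 → advance +1; mR−mL=-17670/5617 → turn -1·90°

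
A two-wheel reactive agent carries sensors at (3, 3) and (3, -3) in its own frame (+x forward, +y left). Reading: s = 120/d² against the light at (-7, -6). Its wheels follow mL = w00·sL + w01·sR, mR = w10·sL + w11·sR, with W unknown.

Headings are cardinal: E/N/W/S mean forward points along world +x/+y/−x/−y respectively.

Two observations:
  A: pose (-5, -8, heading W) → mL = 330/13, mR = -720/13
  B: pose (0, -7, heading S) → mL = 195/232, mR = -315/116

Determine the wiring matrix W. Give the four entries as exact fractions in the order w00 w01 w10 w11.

-1 1/2 1 -1

obs A: pose=(-5,-8,W) → sL=60/13, sR=60, mL=330/13, mR=-720/13
obs B: pose=(0,-7,S) → sL=30/29, sR=15/4, mL=195/232, mR=-315/116
sensor matrix S = [[60/13, 60], [30/29, 15/4]]; det S = -16875/377
solve [mL_A; mL_B] = S·[w00; w01] and [mR_A; mR_B] = S·[w10; w11]:
  w00 = -1, w01 = 1/2, w10 = 1, w11 = -1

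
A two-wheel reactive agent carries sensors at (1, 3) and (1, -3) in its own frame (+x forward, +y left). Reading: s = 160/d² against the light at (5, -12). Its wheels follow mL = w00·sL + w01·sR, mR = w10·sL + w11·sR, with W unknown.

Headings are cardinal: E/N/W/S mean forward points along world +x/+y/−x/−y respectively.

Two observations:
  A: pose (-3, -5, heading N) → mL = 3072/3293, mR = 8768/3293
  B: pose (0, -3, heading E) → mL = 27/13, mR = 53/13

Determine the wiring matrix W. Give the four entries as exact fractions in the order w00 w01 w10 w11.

obs A: pose=(-3,-5,N) → sL=32/37, sR=160/89, mL=3072/3293, mR=8768/3293
obs B: pose=(0,-3,E) → sL=1, sR=40/13, mL=27/13, mR=53/13
sensor matrix S = [[32/37, 160/89], [1, 40/13]]; det S = 36960/42809
solve [mL_A; mL_B] = S·[w00; w01] and [mR_A; mR_B] = S·[w10; w11]:
  w00 = -1, w01 = 1, w10 = 1, w11 = 1

-1 1 1 1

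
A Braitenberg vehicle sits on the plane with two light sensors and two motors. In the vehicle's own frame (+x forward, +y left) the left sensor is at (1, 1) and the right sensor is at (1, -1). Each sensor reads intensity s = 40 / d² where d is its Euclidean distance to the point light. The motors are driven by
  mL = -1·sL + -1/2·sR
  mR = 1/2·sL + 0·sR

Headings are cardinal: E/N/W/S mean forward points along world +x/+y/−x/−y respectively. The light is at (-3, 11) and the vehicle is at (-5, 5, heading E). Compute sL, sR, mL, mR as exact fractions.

left sensor world pos  = (-4, 6); dL² = 26
right sensor world pos = (-4, 4); dR² = 50
sL = 40/26 = 20/13
sR = 40/50 = 4/5
mL = -1·sL + -1/2·sR = -126/65
mR = 1/2·sL + 0·sR = 10/13

20/13 4/5 -126/65 10/13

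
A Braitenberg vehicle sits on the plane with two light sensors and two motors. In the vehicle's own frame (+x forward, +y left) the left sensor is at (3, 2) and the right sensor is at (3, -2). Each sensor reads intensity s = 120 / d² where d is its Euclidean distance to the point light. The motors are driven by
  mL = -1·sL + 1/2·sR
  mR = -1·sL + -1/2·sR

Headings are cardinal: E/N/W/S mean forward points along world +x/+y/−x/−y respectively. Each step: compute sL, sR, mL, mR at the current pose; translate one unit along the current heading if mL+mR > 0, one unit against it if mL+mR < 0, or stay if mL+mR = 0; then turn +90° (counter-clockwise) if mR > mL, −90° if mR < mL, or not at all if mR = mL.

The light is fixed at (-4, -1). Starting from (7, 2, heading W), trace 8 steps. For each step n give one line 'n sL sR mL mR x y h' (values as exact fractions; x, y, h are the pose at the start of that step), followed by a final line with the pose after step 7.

n=0: pose=(7,2,W); sL=24/13, sR=120/89; mL=-1356/1157, mR=-2916/1157; mL+mR=-48/13 → advance -1; mR−mL=-120/89 → turn -1·90°
n=1: pose=(8,2,N); sL=15/17, sR=15/29; mL=-615/986, mR=-1125/986; mL+mR=-30/17 → advance -1; mR−mL=-15/29 → turn -1·90°
n=2: pose=(8,1,E); sL=120/241, sR=8/15; mL=-836/3615, mR=-2764/3615; mL+mR=-240/241 → advance -1; mR−mL=-8/15 → turn -1·90°
n=3: pose=(7,1,S); sL=12/17, sR=60/41; mL=18/697, mR=-1002/697; mL+mR=-24/17 → advance -1; mR−mL=-60/41 → turn -1·90°
n=4: pose=(7,2,W); sL=24/13, sR=120/89; mL=-1356/1157, mR=-2916/1157; mL+mR=-48/13 → advance -1; mR−mL=-120/89 → turn -1·90°
n=5: pose=(8,2,N); sL=15/17, sR=15/29; mL=-615/986, mR=-1125/986; mL+mR=-30/17 → advance -1; mR−mL=-15/29 → turn -1·90°
n=6: pose=(8,1,E); sL=120/241, sR=8/15; mL=-836/3615, mR=-2764/3615; mL+mR=-240/241 → advance -1; mR−mL=-8/15 → turn -1·90°
n=7: pose=(7,1,S); sL=12/17, sR=60/41; mL=18/697, mR=-1002/697; mL+mR=-24/17 → advance -1; mR−mL=-60/41 → turn -1·90°

0 24/13 120/89 -1356/1157 -2916/1157 7 2 W
1 15/17 15/29 -615/986 -1125/986 8 2 N
2 120/241 8/15 -836/3615 -2764/3615 8 1 E
3 12/17 60/41 18/697 -1002/697 7 1 S
4 24/13 120/89 -1356/1157 -2916/1157 7 2 W
5 15/17 15/29 -615/986 -1125/986 8 2 N
6 120/241 8/15 -836/3615 -2764/3615 8 1 E
7 12/17 60/41 18/697 -1002/697 7 1 S
final 7 2 W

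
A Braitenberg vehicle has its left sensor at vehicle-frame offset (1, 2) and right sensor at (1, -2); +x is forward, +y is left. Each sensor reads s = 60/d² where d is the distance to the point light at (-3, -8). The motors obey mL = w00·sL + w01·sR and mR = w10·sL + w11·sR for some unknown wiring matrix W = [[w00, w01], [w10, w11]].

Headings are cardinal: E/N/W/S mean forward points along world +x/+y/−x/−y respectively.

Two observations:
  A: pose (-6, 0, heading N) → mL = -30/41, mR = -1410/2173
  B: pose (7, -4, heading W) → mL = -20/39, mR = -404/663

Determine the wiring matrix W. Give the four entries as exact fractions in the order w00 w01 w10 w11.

0 -1 -1/2 -1/2

obs A: pose=(-6,0,N) → sL=30/53, sR=30/41, mL=-30/41, mR=-1410/2173
obs B: pose=(7,-4,W) → sL=12/17, sR=20/39, mL=-20/39, mR=-404/663
sensor matrix S = [[30/53, 30/41], [12/17, 20/39]]; det S = -108640/480233
solve [mL_A; mL_B] = S·[w00; w01] and [mR_A; mR_B] = S·[w10; w11]:
  w00 = 0, w01 = -1, w10 = -1/2, w11 = -1/2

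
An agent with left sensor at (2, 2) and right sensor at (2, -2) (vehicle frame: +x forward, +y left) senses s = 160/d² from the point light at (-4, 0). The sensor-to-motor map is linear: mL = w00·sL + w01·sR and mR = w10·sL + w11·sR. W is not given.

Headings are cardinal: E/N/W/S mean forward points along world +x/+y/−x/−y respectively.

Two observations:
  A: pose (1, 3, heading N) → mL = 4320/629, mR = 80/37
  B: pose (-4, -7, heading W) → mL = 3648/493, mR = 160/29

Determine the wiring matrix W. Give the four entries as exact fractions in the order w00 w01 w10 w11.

obs A: pose=(1,3,N) → sL=80/17, sR=80/37, mL=4320/629, mR=80/37
obs B: pose=(-4,-7,W) → sL=32/17, sR=160/29, mL=3648/493, mR=160/29
sensor matrix S = [[80/17, 80/37], [32/17, 160/29]]; det S = 399360/18241
solve [mL_A; mL_B] = S·[w00; w01] and [mR_A; mR_B] = S·[w10; w11]:
  w00 = 1, w01 = 1, w10 = 0, w11 = 1

1 1 0 1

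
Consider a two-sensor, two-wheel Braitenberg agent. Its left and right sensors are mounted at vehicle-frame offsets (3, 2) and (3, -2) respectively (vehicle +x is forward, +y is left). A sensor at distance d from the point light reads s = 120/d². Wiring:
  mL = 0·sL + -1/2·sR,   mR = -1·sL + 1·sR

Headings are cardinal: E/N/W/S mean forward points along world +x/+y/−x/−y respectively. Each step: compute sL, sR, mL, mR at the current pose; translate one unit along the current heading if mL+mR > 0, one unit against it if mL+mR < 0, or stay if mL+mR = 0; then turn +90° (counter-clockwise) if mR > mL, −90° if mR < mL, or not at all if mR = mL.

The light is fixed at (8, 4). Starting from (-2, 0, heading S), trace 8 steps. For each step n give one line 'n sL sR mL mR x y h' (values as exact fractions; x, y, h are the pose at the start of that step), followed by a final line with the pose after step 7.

n=0: pose=(-2,0,S); sL=120/113, sR=120/193; mL=-60/193, mR=-9600/21809; mL+mR=-16380/21809 → advance -1; mR−mL=-2820/21809 → turn -1·90°
n=1: pose=(-2,1,W); sL=60/97, sR=12/17; mL=-6/17, mR=144/1649; mL+mR=-438/1649 → advance -1; mR−mL=726/1649 → turn +1·90°
n=2: pose=(-1,1,S); sL=24/17, sR=120/157; mL=-60/157, mR=-1728/2669; mL+mR=-2748/2669 → advance -1; mR−mL=-708/2669 → turn -1·90°
n=3: pose=(-1,2,W); sL=3/4, sR=5/6; mL=-5/12, mR=1/12; mL+mR=-1/3 → advance -1; mR−mL=1/2 → turn +1·90°
n=4: pose=(0,2,S); sL=120/61, sR=24/25; mL=-12/25, mR=-1536/1525; mL+mR=-2268/1525 → advance -1; mR−mL=-804/1525 → turn -1·90°
n=5: pose=(0,3,W); sL=12/13, sR=60/61; mL=-30/61, mR=48/793; mL+mR=-342/793 → advance -1; mR−mL=438/793 → turn +1·90°
n=6: pose=(1,3,S); sL=120/41, sR=120/97; mL=-60/97, mR=-6720/3977; mL+mR=-9180/3977 → advance -1; mR−mL=-4260/3977 → turn -1·90°
n=7: pose=(1,4,W); sL=15/13, sR=15/13; mL=-15/26, mR=0; mL+mR=-15/26 → advance -1; mR−mL=15/26 → turn +1·90°

0 120/113 120/193 -60/193 -9600/21809 -2 0 S
1 60/97 12/17 -6/17 144/1649 -2 1 W
2 24/17 120/157 -60/157 -1728/2669 -1 1 S
3 3/4 5/6 -5/12 1/12 -1 2 W
4 120/61 24/25 -12/25 -1536/1525 0 2 S
5 12/13 60/61 -30/61 48/793 0 3 W
6 120/41 120/97 -60/97 -6720/3977 1 3 S
7 15/13 15/13 -15/26 0 1 4 W
final 2 4 S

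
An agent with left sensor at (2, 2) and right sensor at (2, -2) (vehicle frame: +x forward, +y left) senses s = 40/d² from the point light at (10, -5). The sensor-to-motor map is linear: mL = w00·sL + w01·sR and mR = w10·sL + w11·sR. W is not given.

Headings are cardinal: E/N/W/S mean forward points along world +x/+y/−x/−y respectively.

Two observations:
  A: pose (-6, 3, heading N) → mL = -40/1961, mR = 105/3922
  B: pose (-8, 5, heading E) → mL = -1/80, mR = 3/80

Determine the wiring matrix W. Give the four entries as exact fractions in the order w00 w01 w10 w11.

obs A: pose=(-6,3,N) → sL=5/53, sR=5/37, mL=-40/1961, mR=105/3922
obs B: pose=(-8,5,E) → sL=1/10, sR=1/8, mL=-1/80, mR=3/80
sensor matrix S = [[5/53, 5/37], [1/10, 1/8]]; det S = -27/15688
solve [mL_A; mL_B] = S·[w00; w01] and [mR_A; mR_B] = S·[w10; w11]:
  w00 = 1/2, w01 = -1/2, w10 = 1, w11 = -1/2

1/2 -1/2 1 -1/2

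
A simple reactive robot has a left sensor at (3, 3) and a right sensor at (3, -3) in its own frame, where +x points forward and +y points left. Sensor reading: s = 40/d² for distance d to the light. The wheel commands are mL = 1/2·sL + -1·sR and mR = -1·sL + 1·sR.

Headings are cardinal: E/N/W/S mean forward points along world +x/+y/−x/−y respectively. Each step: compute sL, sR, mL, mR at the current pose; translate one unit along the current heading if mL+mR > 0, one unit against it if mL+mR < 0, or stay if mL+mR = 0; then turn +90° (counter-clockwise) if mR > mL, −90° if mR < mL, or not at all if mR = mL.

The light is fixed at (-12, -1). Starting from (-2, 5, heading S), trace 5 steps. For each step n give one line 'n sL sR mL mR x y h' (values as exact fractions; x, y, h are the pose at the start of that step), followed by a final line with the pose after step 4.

0 20/89 20/29 -1490/2581 1200/2581 -2 5 S
1 40/269 8/37 -1412/9953 672/9953 -2 6 E
2 5/17 10/61 -35/2074 -135/1037 -3 6 N
3 8/45 40/153 -44/255 64/765 -3 5 E
4 20/53 20/101 -50/5353 -960/5353 -4 5 N
final -4 4 E

n=0: pose=(-2,5,S); sL=20/89, sR=20/29; mL=-1490/2581, mR=1200/2581; mL+mR=-10/89 → advance -1; mR−mL=2690/2581 → turn +1·90°
n=1: pose=(-2,6,E); sL=40/269, sR=8/37; mL=-1412/9953, mR=672/9953; mL+mR=-20/269 → advance -1; mR−mL=2084/9953 → turn +1·90°
n=2: pose=(-3,6,N); sL=5/17, sR=10/61; mL=-35/2074, mR=-135/1037; mL+mR=-5/34 → advance -1; mR−mL=-235/2074 → turn -1·90°
n=3: pose=(-3,5,E); sL=8/45, sR=40/153; mL=-44/255, mR=64/765; mL+mR=-4/45 → advance -1; mR−mL=196/765 → turn +1·90°
n=4: pose=(-4,5,N); sL=20/53, sR=20/101; mL=-50/5353, mR=-960/5353; mL+mR=-10/53 → advance -1; mR−mL=-910/5353 → turn -1·90°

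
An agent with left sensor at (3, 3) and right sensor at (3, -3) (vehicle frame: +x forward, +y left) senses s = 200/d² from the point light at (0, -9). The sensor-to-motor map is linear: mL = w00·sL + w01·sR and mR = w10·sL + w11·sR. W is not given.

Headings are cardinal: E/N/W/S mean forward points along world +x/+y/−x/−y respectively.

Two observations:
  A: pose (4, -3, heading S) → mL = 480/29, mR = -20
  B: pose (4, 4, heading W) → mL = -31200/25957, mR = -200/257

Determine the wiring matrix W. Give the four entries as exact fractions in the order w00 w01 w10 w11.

-1 1 0 -1

obs A: pose=(4,-3,S) → sL=100/29, sR=20, mL=480/29, mR=-20
obs B: pose=(4,4,W) → sL=200/101, sR=200/257, mL=-31200/25957, mR=-200/257
sensor matrix S = [[100/29, 20], [200/101, 200/257]]; det S = -27792000/752753
solve [mL_A; mL_B] = S·[w00; w01] and [mR_A; mR_B] = S·[w10; w11]:
  w00 = -1, w01 = 1, w10 = 0, w11 = -1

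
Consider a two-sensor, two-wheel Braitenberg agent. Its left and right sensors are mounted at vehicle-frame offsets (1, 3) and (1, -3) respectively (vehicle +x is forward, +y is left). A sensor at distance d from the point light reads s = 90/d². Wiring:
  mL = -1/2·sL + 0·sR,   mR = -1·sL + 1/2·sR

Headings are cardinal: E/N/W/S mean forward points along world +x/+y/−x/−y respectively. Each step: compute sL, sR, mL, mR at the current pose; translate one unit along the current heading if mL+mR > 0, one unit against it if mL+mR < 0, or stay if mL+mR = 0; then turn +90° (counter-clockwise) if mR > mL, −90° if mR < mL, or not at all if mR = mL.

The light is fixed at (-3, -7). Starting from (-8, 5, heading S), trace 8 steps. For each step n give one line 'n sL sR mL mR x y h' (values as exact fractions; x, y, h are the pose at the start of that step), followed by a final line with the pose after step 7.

n=0: pose=(-8,5,S); sL=18/25, sR=18/37; mL=-9/25, mR=-441/925; mL+mR=-774/925 → advance -1; mR−mL=-108/925 → turn -1·90°
n=1: pose=(-8,6,W); sL=45/68, sR=45/146; mL=-45/136, mR=-630/1241; mL+mR=-8325/9928 → advance -1; mR−mL=-1755/9928 → turn -1·90°
n=2: pose=(-7,6,N); sL=18/49, sR=90/197; mL=-9/49, mR=-1341/9653; mL+mR=-3114/9653 → advance -1; mR−mL=432/9653 → turn +1·90°
n=3: pose=(-7,5,W); sL=45/53, sR=9/25; mL=-45/106, mR=-1773/2650; mL+mR=-1449/1325 → advance -1; mR−mL=-324/1325 → turn -1·90°
n=4: pose=(-6,5,N); sL=18/41, sR=90/169; mL=-9/41, mR=-1197/6929; mL+mR=-2718/6929 → advance -1; mR−mL=324/6929 → turn +1·90°
n=5: pose=(-6,4,W); sL=9/8, sR=45/106; mL=-9/16, mR=-387/424; mL+mR=-1251/848 → advance -1; mR−mL=-297/848 → turn -1·90°
n=6: pose=(-5,4,N); sL=90/169, sR=18/29; mL=-45/169, mR=-1089/4901; mL+mR=-2394/4901 → advance -1; mR−mL=216/4901 → turn +1·90°
n=7: pose=(-5,3,W); sL=45/29, sR=45/89; mL=-45/58, mR=-6705/5162; mL+mR=-5355/2581 → advance -1; mR−mL=-1350/2581 → turn -1·90°

0 18/25 18/37 -9/25 -441/925 -8 5 S
1 45/68 45/146 -45/136 -630/1241 -8 6 W
2 18/49 90/197 -9/49 -1341/9653 -7 6 N
3 45/53 9/25 -45/106 -1773/2650 -7 5 W
4 18/41 90/169 -9/41 -1197/6929 -6 5 N
5 9/8 45/106 -9/16 -387/424 -6 4 W
6 90/169 18/29 -45/169 -1089/4901 -5 4 N
7 45/29 45/89 -45/58 -6705/5162 -5 3 W
final -4 3 N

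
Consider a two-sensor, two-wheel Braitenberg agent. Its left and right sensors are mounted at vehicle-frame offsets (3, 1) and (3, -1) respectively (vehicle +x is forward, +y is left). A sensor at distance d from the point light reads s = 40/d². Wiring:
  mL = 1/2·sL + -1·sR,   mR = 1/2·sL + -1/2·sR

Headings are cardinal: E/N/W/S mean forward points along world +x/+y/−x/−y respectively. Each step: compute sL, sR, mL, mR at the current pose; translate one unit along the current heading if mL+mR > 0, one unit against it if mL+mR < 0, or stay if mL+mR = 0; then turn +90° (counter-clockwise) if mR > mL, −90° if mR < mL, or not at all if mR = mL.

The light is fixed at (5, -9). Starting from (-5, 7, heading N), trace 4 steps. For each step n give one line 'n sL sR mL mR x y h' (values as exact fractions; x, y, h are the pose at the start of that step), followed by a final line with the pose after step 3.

n=0: pose=(-5,7,N); sL=20/241, sR=20/221; mL=-2610/53261, mR=-200/53261; mL+mR=-2810/53261 → advance -1; mR−mL=10/221 → turn +1·90°
n=1: pose=(-5,6,W); sL=8/73, sR=8/85; mL=-244/6205, mR=48/6205; mL+mR=-196/6205 → advance -1; mR−mL=4/85 → turn +1·90°
n=2: pose=(-4,6,S); sL=5/26, sR=10/61; mL=-215/3172, mR=45/3172; mL+mR=-85/1586 → advance -1; mR−mL=5/61 → turn +1·90°
n=3: pose=(-4,7,E); sL=8/65, sR=40/261; mL=-1556/16965, mR=-256/16965; mL+mR=-604/5655 → advance -1; mR−mL=20/261 → turn +1·90°

0 20/241 20/221 -2610/53261 -200/53261 -5 7 N
1 8/73 8/85 -244/6205 48/6205 -5 6 W
2 5/26 10/61 -215/3172 45/3172 -4 6 S
3 8/65 40/261 -1556/16965 -256/16965 -4 7 E
final -5 7 N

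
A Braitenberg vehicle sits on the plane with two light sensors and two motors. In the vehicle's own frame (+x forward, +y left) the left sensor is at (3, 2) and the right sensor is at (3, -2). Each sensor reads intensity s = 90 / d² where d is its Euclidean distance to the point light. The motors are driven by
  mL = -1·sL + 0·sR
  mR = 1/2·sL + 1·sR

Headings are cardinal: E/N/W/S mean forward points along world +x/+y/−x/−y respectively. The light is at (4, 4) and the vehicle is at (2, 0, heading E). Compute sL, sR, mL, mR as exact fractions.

18 90/37 -18 423/37

left sensor world pos  = (5, 2); dL² = 5
right sensor world pos = (5, -2); dR² = 37
sL = 90/5 = 18
sR = 90/37 = 90/37
mL = -1·sL + 0·sR = -18
mR = 1/2·sL + 1·sR = 423/37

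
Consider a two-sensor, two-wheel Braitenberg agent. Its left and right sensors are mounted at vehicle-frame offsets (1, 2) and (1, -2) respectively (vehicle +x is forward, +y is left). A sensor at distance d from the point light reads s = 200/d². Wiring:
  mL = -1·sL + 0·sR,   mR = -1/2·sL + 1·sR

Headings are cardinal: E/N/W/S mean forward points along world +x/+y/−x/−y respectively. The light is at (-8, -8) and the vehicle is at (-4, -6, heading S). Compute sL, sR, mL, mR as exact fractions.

left sensor world pos  = (-2, -7); dL² = 37
right sensor world pos = (-6, -7); dR² = 5
sL = 200/37 = 200/37
sR = 200/5 = 40
mL = -1·sL + 0·sR = -200/37
mR = -1/2·sL + 1·sR = 1380/37

200/37 40 -200/37 1380/37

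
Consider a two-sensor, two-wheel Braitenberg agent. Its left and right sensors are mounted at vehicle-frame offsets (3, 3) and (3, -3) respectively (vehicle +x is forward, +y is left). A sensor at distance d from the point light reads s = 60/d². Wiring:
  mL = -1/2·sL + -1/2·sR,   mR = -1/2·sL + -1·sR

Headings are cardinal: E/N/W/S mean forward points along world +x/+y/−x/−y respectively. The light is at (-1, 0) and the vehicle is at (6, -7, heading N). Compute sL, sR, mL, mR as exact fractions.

15/8 15/29 -555/464 -675/464

left sensor world pos  = (3, -4); dL² = 32
right sensor world pos = (9, -4); dR² = 116
sL = 60/32 = 15/8
sR = 60/116 = 15/29
mL = -1/2·sL + -1/2·sR = -555/464
mR = -1/2·sL + -1·sR = -675/464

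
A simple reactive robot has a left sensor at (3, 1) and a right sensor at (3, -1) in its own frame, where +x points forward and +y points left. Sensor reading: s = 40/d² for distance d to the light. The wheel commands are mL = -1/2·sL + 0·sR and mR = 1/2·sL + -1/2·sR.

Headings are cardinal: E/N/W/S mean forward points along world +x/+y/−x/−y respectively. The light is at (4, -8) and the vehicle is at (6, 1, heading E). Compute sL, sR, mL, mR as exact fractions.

left sensor world pos  = (9, 2); dL² = 125
right sensor world pos = (9, 0); dR² = 89
sL = 40/125 = 8/25
sR = 40/89 = 40/89
mL = -1/2·sL + 0·sR = -4/25
mR = 1/2·sL + -1/2·sR = -144/2225

8/25 40/89 -4/25 -144/2225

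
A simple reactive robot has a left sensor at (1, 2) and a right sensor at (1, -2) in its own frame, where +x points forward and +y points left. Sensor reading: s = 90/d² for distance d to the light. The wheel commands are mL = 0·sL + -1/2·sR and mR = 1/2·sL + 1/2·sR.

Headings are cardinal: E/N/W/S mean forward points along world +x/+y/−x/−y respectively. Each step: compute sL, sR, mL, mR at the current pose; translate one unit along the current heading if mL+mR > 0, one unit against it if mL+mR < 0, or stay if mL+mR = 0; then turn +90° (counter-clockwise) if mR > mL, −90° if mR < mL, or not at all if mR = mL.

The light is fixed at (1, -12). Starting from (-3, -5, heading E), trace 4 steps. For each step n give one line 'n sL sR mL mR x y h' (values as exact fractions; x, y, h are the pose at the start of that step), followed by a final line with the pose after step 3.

n=0: pose=(-3,-5,E); sL=1, sR=45/17; mL=-45/34, mR=31/17; mL+mR=1/2 → advance +1; mR−mL=107/34 → turn +1·90°
n=1: pose=(-2,-5,N); sL=90/89, sR=18/13; mL=-9/13, mR=1386/1157; mL+mR=45/89 → advance +1; mR−mL=2187/1157 → turn +1·90°
n=2: pose=(-2,-4,W); sL=45/26, sR=45/58; mL=-45/116, mR=945/754; mL+mR=45/52 → advance +1; mR−mL=2475/1508 → turn +1·90°
n=3: pose=(-3,-4,S); sL=90/53, sR=18/17; mL=-9/17, mR=1242/901; mL+mR=45/53 → advance +1; mR−mL=1719/901 → turn +1·90°

0 1 45/17 -45/34 31/17 -3 -5 E
1 90/89 18/13 -9/13 1386/1157 -2 -5 N
2 45/26 45/58 -45/116 945/754 -2 -4 W
3 90/53 18/17 -9/17 1242/901 -3 -4 S
final -3 -5 E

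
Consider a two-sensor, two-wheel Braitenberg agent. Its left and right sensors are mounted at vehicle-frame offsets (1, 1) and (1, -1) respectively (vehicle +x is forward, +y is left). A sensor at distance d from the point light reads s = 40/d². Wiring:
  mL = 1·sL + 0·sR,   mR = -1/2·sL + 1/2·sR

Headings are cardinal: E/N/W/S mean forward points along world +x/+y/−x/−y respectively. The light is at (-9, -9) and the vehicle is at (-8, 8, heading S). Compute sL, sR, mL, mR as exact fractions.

left sensor world pos  = (-7, 7); dL² = 260
right sensor world pos = (-9, 7); dR² = 256
sL = 40/260 = 2/13
sR = 40/256 = 5/32
mL = 1·sL + 0·sR = 2/13
mR = -1/2·sL + 1/2·sR = 1/832

2/13 5/32 2/13 1/832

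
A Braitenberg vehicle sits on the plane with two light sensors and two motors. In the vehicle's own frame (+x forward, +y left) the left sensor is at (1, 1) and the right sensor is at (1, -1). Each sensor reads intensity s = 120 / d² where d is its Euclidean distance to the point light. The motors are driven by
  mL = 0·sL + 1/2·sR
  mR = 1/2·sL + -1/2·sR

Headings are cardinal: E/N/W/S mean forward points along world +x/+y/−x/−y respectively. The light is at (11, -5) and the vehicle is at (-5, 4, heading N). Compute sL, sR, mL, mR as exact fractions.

left sensor world pos  = (-6, 5); dL² = 389
right sensor world pos = (-4, 5); dR² = 325
sL = 120/389 = 120/389
sR = 120/325 = 24/65
mL = 0·sL + 1/2·sR = 12/65
mR = 1/2·sL + -1/2·sR = -768/25285

120/389 24/65 12/65 -768/25285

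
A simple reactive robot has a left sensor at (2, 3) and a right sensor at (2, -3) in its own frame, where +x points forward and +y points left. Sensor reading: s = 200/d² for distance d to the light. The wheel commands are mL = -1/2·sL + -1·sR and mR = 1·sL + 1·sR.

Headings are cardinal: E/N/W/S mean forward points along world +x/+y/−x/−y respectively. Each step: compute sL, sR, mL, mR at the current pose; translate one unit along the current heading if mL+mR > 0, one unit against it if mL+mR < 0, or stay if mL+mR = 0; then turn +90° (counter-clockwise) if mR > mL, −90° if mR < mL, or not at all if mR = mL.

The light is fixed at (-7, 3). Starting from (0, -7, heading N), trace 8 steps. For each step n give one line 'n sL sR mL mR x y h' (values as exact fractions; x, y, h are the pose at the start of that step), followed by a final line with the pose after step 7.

n=0: pose=(0,-7,N); sL=5/2, sR=50/41; mL=-405/164, mR=305/82; mL+mR=5/4 → advance +1; mR−mL=1015/164 → turn +1·90°
n=1: pose=(0,-6,W); sL=200/169, sR=200/61; mL=-39900/10309, mR=46000/10309; mL+mR=100/169 → advance +1; mR−mL=85900/10309 → turn +1·90°
n=2: pose=(-1,-6,S); sL=100/101, sR=20/13; mL=-2670/1313, mR=3320/1313; mL+mR=50/101 → advance +1; mR−mL=5990/1313 → turn +1·90°
n=3: pose=(-1,-7,E); sL=200/113, sR=200/233; mL=-45900/26329, mR=69200/26329; mL+mR=100/113 → advance +1; mR−mL=115100/26329 → turn +1·90°
n=4: pose=(0,-7,N); sL=5/2, sR=50/41; mL=-405/164, mR=305/82; mL+mR=5/4 → advance +1; mR−mL=1015/164 → turn +1·90°
n=5: pose=(0,-6,W); sL=200/169, sR=200/61; mL=-39900/10309, mR=46000/10309; mL+mR=100/169 → advance +1; mR−mL=85900/10309 → turn +1·90°
n=6: pose=(-1,-6,S); sL=100/101, sR=20/13; mL=-2670/1313, mR=3320/1313; mL+mR=50/101 → advance +1; mR−mL=5990/1313 → turn +1·90°
n=7: pose=(-1,-7,E); sL=200/113, sR=200/233; mL=-45900/26329, mR=69200/26329; mL+mR=100/113 → advance +1; mR−mL=115100/26329 → turn +1·90°

0 5/2 50/41 -405/164 305/82 0 -7 N
1 200/169 200/61 -39900/10309 46000/10309 0 -6 W
2 100/101 20/13 -2670/1313 3320/1313 -1 -6 S
3 200/113 200/233 -45900/26329 69200/26329 -1 -7 E
4 5/2 50/41 -405/164 305/82 0 -7 N
5 200/169 200/61 -39900/10309 46000/10309 0 -6 W
6 100/101 20/13 -2670/1313 3320/1313 -1 -6 S
7 200/113 200/233 -45900/26329 69200/26329 -1 -7 E
final 0 -7 N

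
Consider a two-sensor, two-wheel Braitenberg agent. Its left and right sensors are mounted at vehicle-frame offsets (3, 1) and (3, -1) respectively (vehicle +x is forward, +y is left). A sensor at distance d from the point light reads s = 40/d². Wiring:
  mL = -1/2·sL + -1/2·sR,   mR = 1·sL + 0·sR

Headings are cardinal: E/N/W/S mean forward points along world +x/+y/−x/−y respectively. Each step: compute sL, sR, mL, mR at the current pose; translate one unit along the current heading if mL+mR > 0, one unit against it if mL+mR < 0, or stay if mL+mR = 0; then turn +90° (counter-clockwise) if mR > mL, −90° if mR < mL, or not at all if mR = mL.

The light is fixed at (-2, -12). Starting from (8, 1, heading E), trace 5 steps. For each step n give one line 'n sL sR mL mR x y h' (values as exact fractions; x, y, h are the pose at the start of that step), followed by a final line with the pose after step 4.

n=0: pose=(8,1,E); sL=8/73, sR=40/313; mL=-2712/22849, mR=8/73; mL+mR=-208/22849 → advance -1; mR−mL=5216/22849 → turn +1·90°
n=1: pose=(7,1,N); sL=1/8, sR=10/89; mL=-169/1424, mR=1/8; mL+mR=9/1424 → advance +1; mR−mL=347/1424 → turn +1·90°
n=2: pose=(7,2,W); sL=8/41, sR=40/261; mL=-1864/10701, mR=8/41; mL+mR=224/10701 → advance +1; mR−mL=3952/10701 → turn +1·90°
n=3: pose=(6,2,S); sL=20/101, sR=4/17; mL=-372/1717, mR=20/101; mL+mR=-32/1717 → advance -1; mR−mL=712/1717 → turn +1·90°
n=4: pose=(6,3,E); sL=40/377, sR=40/317; mL=-13880/119509, mR=40/377; mL+mR=-1200/119509 → advance -1; mR−mL=26560/119509 → turn +1·90°

0 8/73 40/313 -2712/22849 8/73 8 1 E
1 1/8 10/89 -169/1424 1/8 7 1 N
2 8/41 40/261 -1864/10701 8/41 7 2 W
3 20/101 4/17 -372/1717 20/101 6 2 S
4 40/377 40/317 -13880/119509 40/377 6 3 E
final 5 3 N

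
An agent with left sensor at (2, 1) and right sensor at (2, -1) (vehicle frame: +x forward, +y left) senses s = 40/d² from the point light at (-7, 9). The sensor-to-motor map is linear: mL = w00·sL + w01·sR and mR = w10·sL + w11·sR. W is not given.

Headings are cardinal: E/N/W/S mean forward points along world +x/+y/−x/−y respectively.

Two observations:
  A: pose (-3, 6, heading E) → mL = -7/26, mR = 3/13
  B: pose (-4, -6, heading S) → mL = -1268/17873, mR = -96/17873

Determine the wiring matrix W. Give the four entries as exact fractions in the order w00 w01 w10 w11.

1/2 -1 1 -1

obs A: pose=(-3,6,E) → sL=1, sR=10/13, mL=-7/26, mR=3/13
obs B: pose=(-4,-6,S) → sL=8/61, sR=40/293, mL=-1268/17873, mR=-96/17873
sensor matrix S = [[1, 10/13], [8/61, 40/293]]; det S = 8280/232349
solve [mL_A; mL_B] = S·[w00; w01] and [mR_A; mR_B] = S·[w10; w11]:
  w00 = 1/2, w01 = -1, w10 = 1, w11 = -1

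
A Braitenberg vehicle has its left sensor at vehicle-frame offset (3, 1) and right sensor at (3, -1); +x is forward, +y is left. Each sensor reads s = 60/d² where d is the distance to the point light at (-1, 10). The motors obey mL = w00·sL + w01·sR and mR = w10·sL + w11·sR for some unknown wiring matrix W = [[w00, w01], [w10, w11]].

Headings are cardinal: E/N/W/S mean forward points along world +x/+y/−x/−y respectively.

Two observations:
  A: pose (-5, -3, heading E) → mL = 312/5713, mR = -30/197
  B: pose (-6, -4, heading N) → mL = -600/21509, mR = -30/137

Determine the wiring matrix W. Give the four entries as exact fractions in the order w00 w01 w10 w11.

1/2 -1/2 0 -1/2

obs A: pose=(-5,-3,E) → sL=12/29, sR=60/197, mL=312/5713, mR=-30/197
obs B: pose=(-6,-4,N) → sL=60/157, sR=60/137, mL=-600/21509, mR=-30/137
sensor matrix S = [[12/29, 60/197], [60/157, 60/137]]; det S = 7966080/122880917
solve [mL_A; mL_B] = S·[w00; w01] and [mR_A; mR_B] = S·[w10; w11]:
  w00 = 1/2, w01 = -1/2, w10 = 0, w11 = -1/2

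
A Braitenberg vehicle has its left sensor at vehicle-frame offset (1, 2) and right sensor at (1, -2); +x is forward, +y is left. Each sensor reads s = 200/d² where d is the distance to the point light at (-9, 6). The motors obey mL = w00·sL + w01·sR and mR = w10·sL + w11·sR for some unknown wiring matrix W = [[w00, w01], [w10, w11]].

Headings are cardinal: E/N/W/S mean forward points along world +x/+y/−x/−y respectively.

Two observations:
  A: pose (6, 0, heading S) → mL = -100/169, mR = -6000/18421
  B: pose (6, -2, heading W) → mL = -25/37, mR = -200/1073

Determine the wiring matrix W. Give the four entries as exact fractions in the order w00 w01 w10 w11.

obs A: pose=(6,0,S) → sL=100/169, sR=100/109, mL=-100/169, mR=-6000/18421
obs B: pose=(6,-2,W) → sL=25/37, sR=25/29, mL=-25/37, mR=-200/1073
sensor matrix S = [[100/169, 100/109], [25/37, 25/29]]; det S = -2170000/19765733
solve [mL_A; mL_B] = S·[w00; w01] and [mR_A; mR_B] = S·[w10; w11]:
  w00 = -1, w01 = 0, w10 = 1, w11 = -1

-1 0 1 -1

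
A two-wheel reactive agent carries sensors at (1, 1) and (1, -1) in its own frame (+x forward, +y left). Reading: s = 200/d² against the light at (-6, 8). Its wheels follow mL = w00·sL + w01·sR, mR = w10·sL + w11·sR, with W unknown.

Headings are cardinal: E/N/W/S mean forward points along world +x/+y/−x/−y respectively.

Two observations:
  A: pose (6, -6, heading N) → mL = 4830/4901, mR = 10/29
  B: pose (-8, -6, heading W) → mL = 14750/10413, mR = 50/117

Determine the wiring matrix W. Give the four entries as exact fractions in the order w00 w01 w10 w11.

1 1/2 1/2 0

obs A: pose=(6,-6,N) → sL=20/29, sR=100/169, mL=4830/4901, mR=10/29
obs B: pose=(-8,-6,W) → sL=100/117, sR=100/89, mL=14750/10413, mR=50/117
sensor matrix S = [[20/29, 100/169], [100/117, 100/89]]; det S = 13736000/51034113
solve [mL_A; mL_B] = S·[w00; w01] and [mR_A; mR_B] = S·[w10; w11]:
  w00 = 1, w01 = 1/2, w10 = 1/2, w11 = 0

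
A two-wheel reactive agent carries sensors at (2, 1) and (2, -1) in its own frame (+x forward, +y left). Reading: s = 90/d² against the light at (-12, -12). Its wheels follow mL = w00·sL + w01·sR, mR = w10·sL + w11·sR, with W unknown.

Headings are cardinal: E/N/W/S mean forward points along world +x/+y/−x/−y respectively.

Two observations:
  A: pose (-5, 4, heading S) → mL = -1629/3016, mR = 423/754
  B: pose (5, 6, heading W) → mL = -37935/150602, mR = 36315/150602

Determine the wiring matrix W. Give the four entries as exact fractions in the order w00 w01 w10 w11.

obs A: pose=(-5,4,S) → sL=9/26, sR=45/116, mL=-1629/3016, mR=423/754
obs B: pose=(5,6,W) → sL=45/257, sR=45/293, mL=-37935/150602, mR=36315/150602
sensor matrix S = [[9/26, 45/116], [45/257, 45/293]]; det S = -1676295/113553908
solve [mL_A; mL_B] = S·[w00; w01] and [mR_A; mR_B] = S·[w10; w11]:
  w00 = -1, w01 = -1/2, w10 = 1/2, w11 = 1

-1 -1/2 1/2 1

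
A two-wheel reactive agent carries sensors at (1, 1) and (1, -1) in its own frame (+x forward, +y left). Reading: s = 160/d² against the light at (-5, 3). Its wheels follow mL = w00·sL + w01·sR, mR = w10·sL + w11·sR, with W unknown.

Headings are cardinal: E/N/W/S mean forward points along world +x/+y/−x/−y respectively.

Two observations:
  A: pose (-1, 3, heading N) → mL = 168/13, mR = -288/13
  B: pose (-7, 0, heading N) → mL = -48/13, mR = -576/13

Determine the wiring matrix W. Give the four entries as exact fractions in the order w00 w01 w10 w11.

1 -1/2 -1 -1

obs A: pose=(-1,3,N) → sL=16, sR=80/13, mL=168/13, mR=-288/13
obs B: pose=(-7,0,N) → sL=160/13, sR=32, mL=-48/13, mR=-576/13
sensor matrix S = [[16, 80/13], [160/13, 32]]; det S = 73728/169
solve [mL_A; mL_B] = S·[w00; w01] and [mR_A; mR_B] = S·[w10; w11]:
  w00 = 1, w01 = -1/2, w10 = -1, w11 = -1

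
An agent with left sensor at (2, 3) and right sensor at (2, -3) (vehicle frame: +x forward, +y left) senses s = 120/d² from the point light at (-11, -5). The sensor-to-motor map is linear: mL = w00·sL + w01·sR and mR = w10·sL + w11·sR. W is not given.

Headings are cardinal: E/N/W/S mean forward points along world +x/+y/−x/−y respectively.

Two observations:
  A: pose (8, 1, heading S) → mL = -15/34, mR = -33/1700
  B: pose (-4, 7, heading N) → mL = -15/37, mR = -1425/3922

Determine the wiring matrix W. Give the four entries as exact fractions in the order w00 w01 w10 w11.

0 -1 -1 1/2

obs A: pose=(8,1,S) → sL=6/25, sR=15/34, mL=-15/34, mR=-33/1700
obs B: pose=(-4,7,N) → sL=30/53, sR=15/37, mL=-15/37, mR=-1425/3922
sensor matrix S = [[6/25, 15/34], [30/53, 15/37]]; det S = -25407/166685
solve [mL_A; mL_B] = S·[w00; w01] and [mR_A; mR_B] = S·[w10; w11]:
  w00 = 0, w01 = -1, w10 = -1, w11 = 1/2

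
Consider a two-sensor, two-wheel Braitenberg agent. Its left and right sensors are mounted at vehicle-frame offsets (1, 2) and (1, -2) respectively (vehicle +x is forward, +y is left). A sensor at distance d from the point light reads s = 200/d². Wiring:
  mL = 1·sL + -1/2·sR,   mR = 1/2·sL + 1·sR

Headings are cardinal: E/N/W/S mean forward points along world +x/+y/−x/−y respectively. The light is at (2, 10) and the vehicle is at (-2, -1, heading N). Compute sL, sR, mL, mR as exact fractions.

left sensor world pos  = (-4, 0); dL² = 136
right sensor world pos = (0, 0); dR² = 104
sL = 200/136 = 25/17
sR = 200/104 = 25/13
mL = 1·sL + -1/2·sR = 225/442
mR = 1/2·sL + 1·sR = 1175/442

25/17 25/13 225/442 1175/442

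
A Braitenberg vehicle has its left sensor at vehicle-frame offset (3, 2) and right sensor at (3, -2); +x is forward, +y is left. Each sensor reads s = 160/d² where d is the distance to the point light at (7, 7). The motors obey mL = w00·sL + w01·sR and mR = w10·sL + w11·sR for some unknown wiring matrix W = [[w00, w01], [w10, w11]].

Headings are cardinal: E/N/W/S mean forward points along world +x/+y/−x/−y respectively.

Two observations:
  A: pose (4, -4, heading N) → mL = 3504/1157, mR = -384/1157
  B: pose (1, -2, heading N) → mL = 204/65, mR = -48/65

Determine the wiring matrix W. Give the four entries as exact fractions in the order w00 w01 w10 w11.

obs A: pose=(4,-4,N) → sL=160/89, sR=32/13, mL=3504/1157, mR=-384/1157
obs B: pose=(1,-2,N) → sL=8/5, sR=40/13, mL=204/65, mR=-48/65
sensor matrix S = [[160/89, 32/13], [8/5, 40/13]]; det S = 9216/5785
solve [mL_A; mL_B] = S·[w00; w01] and [mR_A; mR_B] = S·[w10; w11]:
  w00 = 1, w01 = 1/2, w10 = 1/2, w11 = -1/2

1 1/2 1/2 -1/2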